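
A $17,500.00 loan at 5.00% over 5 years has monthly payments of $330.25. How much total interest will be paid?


Total paid over the life of the loan = PMT × n.
Total paid = $330.25 × 60 = $19,815.00
Total interest = total paid − principal = $19,815.00 − $17,500.00 = $2,315.00

Total interest = (PMT × n) - PV = $2,315.00


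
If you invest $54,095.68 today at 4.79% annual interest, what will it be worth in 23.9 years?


Future value formula: FV = PV × (1 + r)^t
FV = $54,095.68 × (1 + 0.0479)^23.9
FV = $54,095.68 × 3.0594558
FV = $165,503.34

FV = PV × (1 + r)^t = $165,503.34


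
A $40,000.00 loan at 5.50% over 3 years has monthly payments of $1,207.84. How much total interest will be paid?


Total paid over the life of the loan = PMT × n.
Total paid = $1,207.84 × 36 = $43,482.24
Total interest = total paid − principal = $43,482.24 − $40,000.00 = $3,482.24

Total interest = (PMT × n) - PV = $3,482.24


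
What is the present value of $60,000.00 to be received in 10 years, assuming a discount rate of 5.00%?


Present value formula: PV = FV / (1 + r)^t
PV = $60,000.00 / (1 + 0.05)^10
PV = $60,000.00 / 1.6288946
PV = $36,834.80

PV = FV / (1 + r)^t = $36,834.80


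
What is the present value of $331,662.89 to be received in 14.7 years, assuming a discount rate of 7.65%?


Present value formula: PV = FV / (1 + r)^t
PV = $331,662.89 / (1 + 0.0765)^14.7
PV = $331,662.89 / 2.9553322
PV = $112,225.25

PV = FV / (1 + r)^t = $112,225.25


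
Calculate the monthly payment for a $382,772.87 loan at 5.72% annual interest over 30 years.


Loan payment formula: PMT = PV × r / (1 − (1 + r)^(−n))
Monthly rate r = 0.0572/12 ≈ 0.00476667, n = 360 months
Denominator: 1 − (1 + 0.0572/12)^(−360) = 0.819482
PMT = $382,772.87 × (0.0572/12) / 0.819482
PMT = $2,226.47 per month

PMT = PV × r / (1-(1+r)^(-n)) = $2,226.47/month


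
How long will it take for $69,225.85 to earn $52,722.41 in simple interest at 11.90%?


Rearrange the simple interest formula for t:
I = P × r × t  ⇒  t = I / (P × r)
t = $52,722.41 / ($69,225.85 × 0.119)
t = 6.4

t = I/(P×r) = 6.4 years


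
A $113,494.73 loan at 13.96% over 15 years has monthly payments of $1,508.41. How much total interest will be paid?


Total paid over the life of the loan = PMT × n.
Total paid = $1,508.41 × 180 = $271,513.80
Total interest = total paid − principal = $271,513.80 − $113,494.73 = $158,019.07

Total interest = (PMT × n) - PV = $158,019.07


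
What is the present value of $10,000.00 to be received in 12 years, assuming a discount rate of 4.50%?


Present value formula: PV = FV / (1 + r)^t
PV = $10,000.00 / (1 + 0.045)^12
PV = $10,000.00 / 1.695881
PV = $5,896.64

PV = FV / (1 + r)^t = $5,896.64


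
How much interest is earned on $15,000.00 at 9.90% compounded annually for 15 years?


Compound interest earned = final amount − principal.
A = P(1 + r/n)^(nt) = $15,000.00 × (1 + 0.099/1)^(1 × 15) = $61,809.70
Interest = A − P = $61,809.70 − $15,000.00 = $46,809.70

Interest = A - P = $46,809.70


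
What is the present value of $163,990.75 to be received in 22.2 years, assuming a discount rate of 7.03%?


Present value formula: PV = FV / (1 + r)^t
PV = $163,990.75 / (1 + 0.0703)^22.2
PV = $163,990.75 / 4.518795
PV = $36,290.81

PV = FV / (1 + r)^t = $36,290.81


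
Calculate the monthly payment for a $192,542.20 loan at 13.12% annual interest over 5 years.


Loan payment formula: PMT = PV × r / (1 − (1 + r)^(−n))
Monthly rate r = 0.1312/12 ≈ 0.01093333, n = 60 months
Denominator: 1 − (1 + 0.1312/12)^(−60) = 0.4792264
PMT = $192,542.20 × (0.1312/12) / 0.4792264
PMT = $4,392.76 per month

PMT = PV × r / (1-(1+r)^(-n)) = $4,392.76/month


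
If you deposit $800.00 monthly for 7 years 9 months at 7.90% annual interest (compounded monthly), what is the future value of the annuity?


Future value of an ordinary annuity: FV = PMT × ((1 + r)^n − 1) / r
Monthly rate r = 0.079/12 ≈ 0.00658333, n = 93
FV = $800.00 × ((1 + 0.079/12)^93 − 1) / (0.079/12)
FV = $800.00 × 127.728541
FV = $102,182.83

FV = PMT × ((1+r)^n - 1)/r = $102,182.83


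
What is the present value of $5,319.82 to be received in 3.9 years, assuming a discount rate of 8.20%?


Present value formula: PV = FV / (1 + r)^t
PV = $5,319.82 / (1 + 0.082)^3.9
PV = $5,319.82 / 1.359835
PV = $3,912.11

PV = FV / (1 + r)^t = $3,912.11


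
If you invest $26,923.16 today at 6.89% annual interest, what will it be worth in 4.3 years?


Future value formula: FV = PV × (1 + r)^t
FV = $26,923.16 × (1 + 0.0689)^4.3
FV = $26,923.16 × 1.3317706
FV = $35,855.47

FV = PV × (1 + r)^t = $35,855.47


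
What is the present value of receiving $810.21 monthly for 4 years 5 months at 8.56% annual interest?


Present value of an ordinary annuity: PV = PMT × (1 − (1 + r)^(−n)) / r
Monthly rate r = 0.0856/12 ≈ 0.00713333, n = 53
PV = $810.21 × (1 − (1 + 0.0856/12)^(−53)) / (0.0856/12)
PV = $810.21 × 44.003973
PV = $35,652.46

PV = PMT × (1-(1+r)^(-n))/r = $35,652.46


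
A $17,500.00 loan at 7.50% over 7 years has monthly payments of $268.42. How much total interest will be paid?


Total paid over the life of the loan = PMT × n.
Total paid = $268.42 × 84 = $22,547.28
Total interest = total paid − principal = $22,547.28 − $17,500.00 = $5,047.28

Total interest = (PMT × n) - PV = $5,047.28


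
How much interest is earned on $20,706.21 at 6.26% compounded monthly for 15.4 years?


Compound interest earned = final amount − principal.
A = P(1 + r/n)^(nt) = $20,706.21 × (1 + 0.0626/12)^(12 × 15.4) = $54,161.36
Interest = A − P = $54,161.36 − $20,706.21 = $33,455.15

Interest = A - P = $33,455.15


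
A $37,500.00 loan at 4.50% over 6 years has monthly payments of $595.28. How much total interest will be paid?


Total paid over the life of the loan = PMT × n.
Total paid = $595.28 × 72 = $42,860.16
Total interest = total paid − principal = $42,860.16 − $37,500.00 = $5,360.16

Total interest = (PMT × n) - PV = $5,360.16


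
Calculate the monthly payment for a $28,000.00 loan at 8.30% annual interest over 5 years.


Loan payment formula: PMT = PV × r / (1 − (1 + r)^(−n))
Monthly rate r = 0.083/12 ≈ 0.00691667, n = 60 months
Denominator: 1 − (1 + 0.083/12)^(−60) = 0.338716
PMT = $28,000.00 × (0.083/12) / 0.338716
PMT = $571.77 per month

PMT = PV × r / (1-(1+r)^(-n)) = $571.77/month


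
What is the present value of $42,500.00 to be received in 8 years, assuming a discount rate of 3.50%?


Present value formula: PV = FV / (1 + r)^t
PV = $42,500.00 / (1 + 0.035)^8
PV = $42,500.00 / 1.316809
PV = $32,274.99

PV = FV / (1 + r)^t = $32,274.99


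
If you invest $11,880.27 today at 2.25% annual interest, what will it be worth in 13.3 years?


Future value formula: FV = PV × (1 + r)^t
FV = $11,880.27 × (1 + 0.0225)^13.3
FV = $11,880.27 × 1.344380
FV = $15,971.60

FV = PV × (1 + r)^t = $15,971.60


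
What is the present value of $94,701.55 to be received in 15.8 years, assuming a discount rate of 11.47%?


Present value formula: PV = FV / (1 + r)^t
PV = $94,701.55 / (1 + 0.1147)^15.8
PV = $94,701.55 / 5.560277
PV = $17,031.80

PV = FV / (1 + r)^t = $17,031.80


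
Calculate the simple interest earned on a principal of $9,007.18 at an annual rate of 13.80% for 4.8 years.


Simple interest formula: I = P × r × t
I = $9,007.18 × 0.138 × 4.8
I = $5,966.36

I = P × r × t = $5,966.36


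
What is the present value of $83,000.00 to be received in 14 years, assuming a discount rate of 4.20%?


Present value formula: PV = FV / (1 + r)^t
PV = $83,000.00 / (1 + 0.042)^14
PV = $83,000.00 / 1.7788858
PV = $46,658.42

PV = FV / (1 + r)^t = $46,658.42


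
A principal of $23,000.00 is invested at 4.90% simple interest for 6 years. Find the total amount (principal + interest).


Total amount formula: A = P(1 + rt) = P + P·r·t
Interest: I = P × r × t = $23,000.00 × 0.049 × 6 = $6,762.00
A = P + I = $23,000.00 + $6,762.00 = $29,762.00

A = P + I = P(1 + rt) = $29,762.00


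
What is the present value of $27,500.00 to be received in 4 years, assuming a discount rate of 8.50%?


Present value formula: PV = FV / (1 + r)^t
PV = $27,500.00 / (1 + 0.085)^4
PV = $27,500.00 / 1.385859
PV = $19,843.29

PV = FV / (1 + r)^t = $19,843.29


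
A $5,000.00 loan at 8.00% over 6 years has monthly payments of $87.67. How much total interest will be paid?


Total paid over the life of the loan = PMT × n.
Total paid = $87.67 × 72 = $6,312.24
Total interest = total paid − principal = $6,312.24 − $5,000.00 = $1,312.24

Total interest = (PMT × n) - PV = $1,312.24


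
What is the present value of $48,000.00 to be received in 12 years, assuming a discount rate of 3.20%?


Present value formula: PV = FV / (1 + r)^t
PV = $48,000.00 / (1 + 0.032)^12
PV = $48,000.00 / 1.4593396
PV = $32,891.59

PV = FV / (1 + r)^t = $32,891.59


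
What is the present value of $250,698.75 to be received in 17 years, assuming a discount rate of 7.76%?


Present value formula: PV = FV / (1 + r)^t
PV = $250,698.75 / (1 + 0.0776)^17
PV = $250,698.75 / 3.56269715
PV = $70,367.68

PV = FV / (1 + r)^t = $70,367.68


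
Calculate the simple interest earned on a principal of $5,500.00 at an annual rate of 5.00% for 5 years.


Simple interest formula: I = P × r × t
I = $5,500.00 × 0.05 × 5
I = $1,375.00

I = P × r × t = $1,375.00


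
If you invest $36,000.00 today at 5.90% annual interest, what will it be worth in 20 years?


Future value formula: FV = PV × (1 + r)^t
FV = $36,000.00 × (1 + 0.059)^20
FV = $36,000.00 × 3.1471627
FV = $113,297.86

FV = PV × (1 + r)^t = $113,297.86


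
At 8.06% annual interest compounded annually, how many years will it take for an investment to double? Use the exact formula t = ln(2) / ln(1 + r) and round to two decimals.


Doubling condition: (1 + r)^t = 2
Take ln of both sides: t × ln(1 + r) = ln(2)
t = ln(2) / ln(1 + r)
t = 0.693147 / 0.077516
t = 8.94

t = ln(2) / ln(1 + r) = 8.94 years


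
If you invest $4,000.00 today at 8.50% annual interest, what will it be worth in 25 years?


Future value formula: FV = PV × (1 + r)^t
FV = $4,000.00 × (1 + 0.085)^25
FV = $4,000.00 × 7.686762
FV = $30,747.05

FV = PV × (1 + r)^t = $30,747.05


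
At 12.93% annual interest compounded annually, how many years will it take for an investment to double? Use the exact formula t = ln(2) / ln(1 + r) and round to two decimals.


Doubling condition: (1 + r)^t = 2
Take ln of both sides: t × ln(1 + r) = ln(2)
t = ln(2) / ln(1 + r)
t = 0.693147 / 0.121598
t = 5.70

t = ln(2) / ln(1 + r) = 5.70 years


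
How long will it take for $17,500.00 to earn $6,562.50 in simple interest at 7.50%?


Rearrange the simple interest formula for t:
I = P × r × t  ⇒  t = I / (P × r)
t = $6,562.50 / ($17,500.00 × 0.075)
t = 5

t = I/(P×r) = 5 years


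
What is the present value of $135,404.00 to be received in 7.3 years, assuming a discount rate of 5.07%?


Present value formula: PV = FV / (1 + r)^t
PV = $135,404.00 / (1 + 0.0507)^7.3
PV = $135,404.00 / 1.43481116
PV = $94,370.61

PV = FV / (1 + r)^t = $94,370.61


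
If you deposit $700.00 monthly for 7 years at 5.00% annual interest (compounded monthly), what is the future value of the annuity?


Future value of an ordinary annuity: FV = PMT × ((1 + r)^n − 1) / r
Monthly rate r = 0.05/12 ≈ 0.00416667, n = 84
FV = $700.00 × ((1 + 0.05/12)^84 − 1) / (0.05/12)
FV = $700.00 × 100.328653
FV = $70,230.06

FV = PMT × ((1+r)^n - 1)/r = $70,230.06


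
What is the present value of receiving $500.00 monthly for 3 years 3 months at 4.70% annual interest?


Present value of an ordinary annuity: PV = PMT × (1 − (1 + r)^(−n)) / r
Monthly rate r = 0.047/12 ≈ 0.00391667, n = 39
PV = $500.00 × (1 − (1 + 0.047/12)^(−39)) / (0.047/12)
PV = $500.00 × 36.102022
PV = $18,051.01

PV = PMT × (1-(1+r)^(-n))/r = $18,051.01


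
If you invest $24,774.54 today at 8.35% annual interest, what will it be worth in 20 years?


Future value formula: FV = PV × (1 + r)^t
FV = $24,774.54 × (1 + 0.0835)^20
FV = $24,774.54 × 4.9725403
FV = $123,192.40

FV = PV × (1 + r)^t = $123,192.40


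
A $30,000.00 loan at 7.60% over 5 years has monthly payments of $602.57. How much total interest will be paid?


Total paid over the life of the loan = PMT × n.
Total paid = $602.57 × 60 = $36,154.20
Total interest = total paid − principal = $36,154.20 − $30,000.00 = $6,154.20

Total interest = (PMT × n) - PV = $6,154.20


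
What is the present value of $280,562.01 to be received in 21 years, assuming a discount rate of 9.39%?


Present value formula: PV = FV / (1 + r)^t
PV = $280,562.01 / (1 + 0.0939)^21
PV = $280,562.01 / 6.584610
PV = $42,608.75

PV = FV / (1 + r)^t = $42,608.75


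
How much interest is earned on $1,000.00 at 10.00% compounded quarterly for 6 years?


Compound interest earned = final amount − principal.
A = P(1 + r/n)^(nt) = $1,000.00 × (1 + 0.1/4)^(4 × 6) = $1,808.73
Interest = A − P = $1,808.73 − $1,000.00 = $808.73

Interest = A - P = $808.73


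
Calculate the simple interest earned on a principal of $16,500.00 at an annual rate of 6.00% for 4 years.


Simple interest formula: I = P × r × t
I = $16,500.00 × 0.06 × 4
I = $3,960.00

I = P × r × t = $3,960.00


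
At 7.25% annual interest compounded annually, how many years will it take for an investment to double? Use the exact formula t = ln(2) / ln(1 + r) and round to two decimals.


Doubling condition: (1 + r)^t = 2
Take ln of both sides: t × ln(1 + r) = ln(2)
t = ln(2) / ln(1 + r)
t = 0.693147 / 0.069992
t = 9.90

t = ln(2) / ln(1 + r) = 9.90 years


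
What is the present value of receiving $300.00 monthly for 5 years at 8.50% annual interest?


Present value of an ordinary annuity: PV = PMT × (1 − (1 + r)^(−n)) / r
Monthly rate r = 0.085/12 ≈ 0.00708333, n = 60
PV = $300.00 × (1 − (1 + 0.085/12)^(−60)) / (0.085/12)
PV = $300.00 × 48.741183
PV = $14,622.35

PV = PMT × (1-(1+r)^(-n))/r = $14,622.35


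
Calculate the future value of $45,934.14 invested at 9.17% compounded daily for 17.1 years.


Compound interest formula: A = P(1 + r/n)^(nt)
A = $45,934.14 × (1 + 0.0917/365)^(365 × 17.1)
Growth factor: (1 + 0.0917/365)^6241.5 = 4.7964356
A = $45,934.14 × 4.7964356
A = $220,320.14

A = P(1 + r/n)^(nt) = $220,320.14


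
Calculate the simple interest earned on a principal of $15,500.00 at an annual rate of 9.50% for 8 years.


Simple interest formula: I = P × r × t
I = $15,500.00 × 0.095 × 8
I = $11,780.00

I = P × r × t = $11,780.00


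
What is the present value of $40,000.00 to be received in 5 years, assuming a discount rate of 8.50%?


Present value formula: PV = FV / (1 + r)^t
PV = $40,000.00 / (1 + 0.085)^5
PV = $40,000.00 / 1.5036567
PV = $26,601.82

PV = FV / (1 + r)^t = $26,601.82


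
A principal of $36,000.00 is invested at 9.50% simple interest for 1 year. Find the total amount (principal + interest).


Total amount formula: A = P(1 + rt) = P + P·r·t
Interest: I = P × r × t = $36,000.00 × 0.095 × 1 = $3,420.00
A = P + I = $36,000.00 + $3,420.00 = $39,420.00

A = P + I = P(1 + rt) = $39,420.00


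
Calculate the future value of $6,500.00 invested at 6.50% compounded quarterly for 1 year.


Compound interest formula: A = P(1 + r/n)^(nt)
A = $6,500.00 × (1 + 0.065/4)^(4 × 1)
Growth factor: (1 + 0.065/4)^4 = 1.066602
A = $6,500.00 × 1.066602
A = $6,932.91

A = P(1 + r/n)^(nt) = $6,932.91


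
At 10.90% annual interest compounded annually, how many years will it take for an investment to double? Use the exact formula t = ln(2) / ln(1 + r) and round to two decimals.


Doubling condition: (1 + r)^t = 2
Take ln of both sides: t × ln(1 + r) = ln(2)
t = ln(2) / ln(1 + r)
t = 0.693147 / 0.103459
t = 6.70

t = ln(2) / ln(1 + r) = 6.70 years


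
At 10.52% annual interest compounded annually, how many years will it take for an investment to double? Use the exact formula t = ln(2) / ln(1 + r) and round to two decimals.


Doubling condition: (1 + r)^t = 2
Take ln of both sides: t × ln(1 + r) = ln(2)
t = ln(2) / ln(1 + r)
t = 0.693147 / 0.100026
t = 6.93

t = ln(2) / ln(1 + r) = 6.93 years


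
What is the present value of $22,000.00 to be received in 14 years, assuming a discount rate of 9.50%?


Present value formula: PV = FV / (1 + r)^t
PV = $22,000.00 / (1 + 0.095)^14
PV = $22,000.00 / 3.562851
PV = $6,174.83

PV = FV / (1 + r)^t = $6,174.83


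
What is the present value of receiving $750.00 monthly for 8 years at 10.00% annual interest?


Present value of an ordinary annuity: PV = PMT × (1 − (1 + r)^(−n)) / r
Monthly rate r = 0.1/12 ≈ 0.00833333, n = 96
PV = $750.00 × (1 − (1 + 0.1/12)^(−96)) / (0.1/12)
PV = $750.00 × 65.901488
PV = $49,426.12

PV = PMT × (1-(1+r)^(-n))/r = $49,426.12


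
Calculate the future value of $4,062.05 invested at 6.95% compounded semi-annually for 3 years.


Compound interest formula: A = P(1 + r/n)^(nt)
A = $4,062.05 × (1 + 0.0695/2)^(2 × 3)
Growth factor: (1 + 0.0695/2)^6 = 1.227475
A = $4,062.05 × 1.227475
A = $4,986.06

A = P(1 + r/n)^(nt) = $4,986.06


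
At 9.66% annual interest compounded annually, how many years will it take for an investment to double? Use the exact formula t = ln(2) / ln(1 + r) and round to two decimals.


Doubling condition: (1 + r)^t = 2
Take ln of both sides: t × ln(1 + r) = ln(2)
t = ln(2) / ln(1 + r)
t = 0.693147 / 0.092214
t = 7.52

t = ln(2) / ln(1 + r) = 7.52 years


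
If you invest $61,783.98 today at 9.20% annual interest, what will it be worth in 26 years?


Future value formula: FV = PV × (1 + r)^t
FV = $61,783.98 × (1 + 0.092)^26
FV = $61,783.98 × 9.857995
FV = $609,066.17

FV = PV × (1 + r)^t = $609,066.17


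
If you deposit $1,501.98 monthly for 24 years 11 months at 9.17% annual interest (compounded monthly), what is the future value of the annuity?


Future value of an ordinary annuity: FV = PMT × ((1 + r)^n − 1) / r
Monthly rate r = 0.0917/12 ≈ 0.00764167, n = 299
FV = $1,501.98 × ((1 + 0.0917/12)^299 − 1) / (0.0917/12)
FV = $1,501.98 × 1143.642086
FV = $1,717,727.54

FV = PMT × ((1+r)^n - 1)/r = $1,717,727.54


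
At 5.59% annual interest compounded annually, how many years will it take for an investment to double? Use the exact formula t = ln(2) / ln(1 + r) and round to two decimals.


Doubling condition: (1 + r)^t = 2
Take ln of both sides: t × ln(1 + r) = ln(2)
t = ln(2) / ln(1 + r)
t = 0.693147 / 0.054393
t = 12.74

t = ln(2) / ln(1 + r) = 12.74 years


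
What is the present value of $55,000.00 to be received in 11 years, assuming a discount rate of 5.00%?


Present value formula: PV = FV / (1 + r)^t
PV = $55,000.00 / (1 + 0.05)^11
PV = $55,000.00 / 1.7103394
PV = $32,157.36

PV = FV / (1 + r)^t = $32,157.36


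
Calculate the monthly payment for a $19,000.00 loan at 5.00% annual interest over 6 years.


Loan payment formula: PMT = PV × r / (1 − (1 + r)^(−n))
Monthly rate r = 0.05/12 ≈ 0.00416667, n = 72 months
Denominator: 1 − (1 + 0.05/12)^(−72) = 0.258720
PMT = $19,000.00 × (0.05/12) / 0.258720
PMT = $305.99 per month

PMT = PV × r / (1-(1+r)^(-n)) = $305.99/month


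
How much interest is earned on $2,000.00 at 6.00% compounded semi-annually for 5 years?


Compound interest earned = final amount − principal.
A = P(1 + r/n)^(nt) = $2,000.00 × (1 + 0.06/2)^(2 × 5) = $2,687.83
Interest = A − P = $2,687.83 − $2,000.00 = $687.83

Interest = A - P = $687.83


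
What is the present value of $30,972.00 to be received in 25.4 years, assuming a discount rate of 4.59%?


Present value formula: PV = FV / (1 + r)^t
PV = $30,972.00 / (1 + 0.0459)^25.4
PV = $30,972.00 / 3.1264403
PV = $9,906.47

PV = FV / (1 + r)^t = $9,906.47


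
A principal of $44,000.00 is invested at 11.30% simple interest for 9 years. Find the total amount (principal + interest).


Total amount formula: A = P(1 + rt) = P + P·r·t
Interest: I = P × r × t = $44,000.00 × 0.113 × 9 = $44,748.00
A = P + I = $44,000.00 + $44,748.00 = $88,748.00

A = P + I = P(1 + rt) = $88,748.00


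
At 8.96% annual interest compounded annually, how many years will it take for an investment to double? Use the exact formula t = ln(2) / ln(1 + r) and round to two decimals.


Doubling condition: (1 + r)^t = 2
Take ln of both sides: t × ln(1 + r) = ln(2)
t = ln(2) / ln(1 + r)
t = 0.693147 / 0.085811
t = 8.08

t = ln(2) / ln(1 + r) = 8.08 years


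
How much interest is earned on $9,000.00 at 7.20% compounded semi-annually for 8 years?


Compound interest earned = final amount − principal.
A = P(1 + r/n)^(nt) = $9,000.00 × (1 + 0.072/2)^(2 × 8) = $15,848.88
Interest = A − P = $15,848.88 − $9,000.00 = $6,848.88

Interest = A - P = $6,848.88


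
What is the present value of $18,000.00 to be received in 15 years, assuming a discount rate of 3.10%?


Present value formula: PV = FV / (1 + r)^t
PV = $18,000.00 / (1 + 0.031)^15
PV = $18,000.00 / 1.580811
PV = $11,386.56

PV = FV / (1 + r)^t = $11,386.56


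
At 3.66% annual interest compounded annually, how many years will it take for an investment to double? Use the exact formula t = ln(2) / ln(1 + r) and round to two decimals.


Doubling condition: (1 + r)^t = 2
Take ln of both sides: t × ln(1 + r) = ln(2)
t = ln(2) / ln(1 + r)
t = 0.693147 / 0.035946
t = 19.28

t = ln(2) / ln(1 + r) = 19.28 years


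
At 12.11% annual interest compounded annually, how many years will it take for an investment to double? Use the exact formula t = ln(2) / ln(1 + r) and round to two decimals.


Doubling condition: (1 + r)^t = 2
Take ln of both sides: t × ln(1 + r) = ln(2)
t = ln(2) / ln(1 + r)
t = 0.693147 / 0.114310
t = 6.06

t = ln(2) / ln(1 + r) = 6.06 years


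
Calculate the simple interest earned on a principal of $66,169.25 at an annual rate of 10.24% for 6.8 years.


Simple interest formula: I = P × r × t
I = $66,169.25 × 0.1024 × 6.8
I = $46,074.97

I = P × r × t = $46,074.97


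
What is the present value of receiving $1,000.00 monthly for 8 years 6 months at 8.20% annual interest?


Present value of an ordinary annuity: PV = PMT × (1 − (1 + r)^(−n)) / r
Monthly rate r = 0.082/12 ≈ 0.00683333, n = 102
PV = $1,000.00 × (1 − (1 + 0.082/12)^(−102)) / (0.082/12)
PV = $1,000.00 × 73.2791047
PV = $73,279.10

PV = PMT × (1-(1+r)^(-n))/r = $73,279.10


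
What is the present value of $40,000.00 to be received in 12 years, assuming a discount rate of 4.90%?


Present value formula: PV = FV / (1 + r)^t
PV = $40,000.00 / (1 + 0.049)^12
PV = $40,000.00 / 1.7754394
PV = $22,529.63

PV = FV / (1 + r)^t = $22,529.63


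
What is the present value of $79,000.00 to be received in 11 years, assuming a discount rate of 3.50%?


Present value formula: PV = FV / (1 + r)^t
PV = $79,000.00 / (1 + 0.035)^11
PV = $79,000.00 / 1.4599697
PV = $54,110.71

PV = FV / (1 + r)^t = $54,110.71


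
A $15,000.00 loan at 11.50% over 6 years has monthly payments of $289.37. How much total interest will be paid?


Total paid over the life of the loan = PMT × n.
Total paid = $289.37 × 72 = $20,834.64
Total interest = total paid − principal = $20,834.64 − $15,000.00 = $5,834.64

Total interest = (PMT × n) - PV = $5,834.64


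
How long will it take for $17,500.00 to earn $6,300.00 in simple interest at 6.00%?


Rearrange the simple interest formula for t:
I = P × r × t  ⇒  t = I / (P × r)
t = $6,300.00 / ($17,500.00 × 0.06)
t = 6

t = I/(P×r) = 6 years


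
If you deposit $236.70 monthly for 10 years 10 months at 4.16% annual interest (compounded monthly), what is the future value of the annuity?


Future value of an ordinary annuity: FV = PMT × ((1 + r)^n − 1) / r
Monthly rate r = 0.0416/12 ≈ 0.00346667, n = 130
FV = $236.70 × ((1 + 0.0416/12)^130 − 1) / (0.0416/12)
FV = $236.70 × 163.885230
FV = $38,791.63

FV = PMT × ((1+r)^n - 1)/r = $38,791.63


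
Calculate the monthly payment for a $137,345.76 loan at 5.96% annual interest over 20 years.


Loan payment formula: PMT = PV × r / (1 − (1 + r)^(−n))
Monthly rate r = 0.0596/12 ≈ 0.00496667, n = 240 months
Denominator: 1 − (1 + 0.0596/12)^(−240) = 0.695489
PMT = $137,345.76 × (0.0596/12) / 0.695489
PMT = $980.82 per month

PMT = PV × r / (1-(1+r)^(-n)) = $980.82/month


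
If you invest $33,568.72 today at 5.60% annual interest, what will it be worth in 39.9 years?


Future value formula: FV = PV × (1 + r)^t
FV = $33,568.72 × (1 + 0.056)^39.9
FV = $33,568.72 × 8.7940785
FV = $295,205.96

FV = PV × (1 + r)^t = $295,205.96


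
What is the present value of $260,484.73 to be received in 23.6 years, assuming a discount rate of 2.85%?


Present value formula: PV = FV / (1 + r)^t
PV = $260,484.73 / (1 + 0.0285)^23.6
PV = $260,484.73 / 1.94098146
PV = $134,202.59

PV = FV / (1 + r)^t = $134,202.59


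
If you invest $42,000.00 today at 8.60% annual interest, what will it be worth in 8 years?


Future value formula: FV = PV × (1 + r)^t
FV = $42,000.00 × (1 + 0.086)^8
FV = $42,000.00 × 1.9348112
FV = $81,262.07

FV = PV × (1 + r)^t = $81,262.07


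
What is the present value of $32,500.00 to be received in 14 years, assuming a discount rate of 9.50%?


Present value formula: PV = FV / (1 + r)^t
PV = $32,500.00 / (1 + 0.095)^14
PV = $32,500.00 / 3.562851
PV = $9,121.91

PV = FV / (1 + r)^t = $9,121.91


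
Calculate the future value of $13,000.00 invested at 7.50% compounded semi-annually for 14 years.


Compound interest formula: A = P(1 + r/n)^(nt)
A = $13,000.00 × (1 + 0.075/2)^(2 × 14)
Growth factor: (1 + 0.075/2)^28 = 2.803283
A = $13,000.00 × 2.803283
A = $36,442.68

A = P(1 + r/n)^(nt) = $36,442.68


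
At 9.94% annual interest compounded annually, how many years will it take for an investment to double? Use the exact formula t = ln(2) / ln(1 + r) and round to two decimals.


Doubling condition: (1 + r)^t = 2
Take ln of both sides: t × ln(1 + r) = ln(2)
t = ln(2) / ln(1 + r)
t = 0.693147 / 0.094765
t = 7.31

t = ln(2) / ln(1 + r) = 7.31 years


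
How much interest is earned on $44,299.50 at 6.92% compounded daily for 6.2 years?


Compound interest earned = final amount − principal.
A = P(1 + r/n)^(nt) = $44,299.50 × (1 + 0.0692/365)^(365 × 6.2) = $68,031.63
Interest = A − P = $68,031.63 − $44,299.50 = $23,732.13

Interest = A - P = $23,732.13


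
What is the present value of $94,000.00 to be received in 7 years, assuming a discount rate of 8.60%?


Present value formula: PV = FV / (1 + r)^t
PV = $94,000.00 / (1 + 0.086)^7
PV = $94,000.00 / 1.781594
PV = $52,761.74

PV = FV / (1 + r)^t = $52,761.74


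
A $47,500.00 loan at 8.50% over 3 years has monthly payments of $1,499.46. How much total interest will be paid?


Total paid over the life of the loan = PMT × n.
Total paid = $1,499.46 × 36 = $53,980.56
Total interest = total paid − principal = $53,980.56 − $47,500.00 = $6,480.56

Total interest = (PMT × n) - PV = $6,480.56


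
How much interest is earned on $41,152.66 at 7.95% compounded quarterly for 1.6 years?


Compound interest earned = final amount − principal.
A = P(1 + r/n)^(nt) = $41,152.66 × (1 + 0.0795/4)^(4 × 1.6) = $46,676.51
Interest = A − P = $46,676.51 − $41,152.66 = $5,523.85

Interest = A - P = $5,523.85


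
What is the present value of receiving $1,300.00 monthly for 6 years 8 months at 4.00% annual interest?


Present value of an ordinary annuity: PV = PMT × (1 − (1 + r)^(−n)) / r
Monthly rate r = 0.04/12 ≈ 0.00333333, n = 80
PV = $1,300.00 × (1 − (1 + 0.04/12)^(−80)) / (0.04/12)
PV = $1,300.00 × 70.119578
PV = $91,155.45

PV = PMT × (1-(1+r)^(-n))/r = $91,155.45


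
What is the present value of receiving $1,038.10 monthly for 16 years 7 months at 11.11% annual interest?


Present value of an ordinary annuity: PV = PMT × (1 − (1 + r)^(−n)) / r
Monthly rate r = 0.1111/12 ≈ 0.00925833, n = 199
PV = $1,038.10 × (1 − (1 + 0.1111/12)^(−199)) / (0.1111/12)
PV = $1,038.10 × 90.752393
PV = $94,210.06

PV = PMT × (1-(1+r)^(-n))/r = $94,210.06


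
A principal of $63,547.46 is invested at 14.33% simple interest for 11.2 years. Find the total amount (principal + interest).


Total amount formula: A = P(1 + rt) = P + P·r·t
Interest: I = P × r × t = $63,547.46 × 0.1433 × 11.2 = $101,991.13
A = P + I = $63,547.46 + $101,991.13 = $165,538.59

A = P + I = P(1 + rt) = $165,538.59


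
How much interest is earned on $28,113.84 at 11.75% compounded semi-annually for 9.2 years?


Compound interest earned = final amount − principal.
A = P(1 + r/n)^(nt) = $28,113.84 × (1 + 0.1175/2)^(2 × 9.2) = $80,374.66
Interest = A − P = $80,374.66 − $28,113.84 = $52,260.82

Interest = A - P = $52,260.82


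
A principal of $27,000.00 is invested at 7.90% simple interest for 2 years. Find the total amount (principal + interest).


Total amount formula: A = P(1 + rt) = P + P·r·t
Interest: I = P × r × t = $27,000.00 × 0.079 × 2 = $4,266.00
A = P + I = $27,000.00 + $4,266.00 = $31,266.00

A = P + I = P(1 + rt) = $31,266.00


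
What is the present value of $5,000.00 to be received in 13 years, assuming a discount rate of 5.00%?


Present value formula: PV = FV / (1 + r)^t
PV = $5,000.00 / (1 + 0.05)^13
PV = $5,000.00 / 1.885649
PV = $2,651.61

PV = FV / (1 + r)^t = $2,651.61


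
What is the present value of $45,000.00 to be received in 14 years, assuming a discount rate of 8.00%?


Present value formula: PV = FV / (1 + r)^t
PV = $45,000.00 / (1 + 0.08)^14
PV = $45,000.00 / 2.9371936
PV = $15,320.75

PV = FV / (1 + r)^t = $15,320.75


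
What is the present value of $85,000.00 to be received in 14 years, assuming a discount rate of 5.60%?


Present value formula: PV = FV / (1 + r)^t
PV = $85,000.00 / (1 + 0.056)^14
PV = $85,000.00 / 2.144346
PV = $39,639.13

PV = FV / (1 + r)^t = $39,639.13


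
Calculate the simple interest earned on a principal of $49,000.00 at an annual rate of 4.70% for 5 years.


Simple interest formula: I = P × r × t
I = $49,000.00 × 0.047 × 5
I = $11,515.00

I = P × r × t = $11,515.00


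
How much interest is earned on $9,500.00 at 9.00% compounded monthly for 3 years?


Compound interest earned = final amount − principal.
A = P(1 + r/n)^(nt) = $9,500.00 × (1 + 0.09/12)^(12 × 3) = $12,432.13
Interest = A − P = $12,432.13 − $9,500.00 = $2,932.13

Interest = A - P = $2,932.13


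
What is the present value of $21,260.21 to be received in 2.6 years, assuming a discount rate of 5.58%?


Present value formula: PV = FV / (1 + r)^t
PV = $21,260.21 / (1 + 0.0558)^2.6
PV = $21,260.21 / 1.151628
PV = $18,461.00

PV = FV / (1 + r)^t = $18,461.00


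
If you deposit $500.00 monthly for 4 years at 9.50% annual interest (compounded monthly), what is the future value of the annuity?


Future value of an ordinary annuity: FV = PMT × ((1 + r)^n − 1) / r
Monthly rate r = 0.095/12 ≈ 0.00791667, n = 48
FV = $500.00 × ((1 + 0.095/12)^48 − 1) / (0.095/12)
FV = $500.00 × 58.117673
FV = $29,058.84

FV = PMT × ((1+r)^n - 1)/r = $29,058.84


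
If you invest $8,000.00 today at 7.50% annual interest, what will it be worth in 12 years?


Future value formula: FV = PV × (1 + r)^t
FV = $8,000.00 × (1 + 0.075)^12
FV = $8,000.00 × 2.381780
FV = $19,054.24

FV = PV × (1 + r)^t = $19,054.24


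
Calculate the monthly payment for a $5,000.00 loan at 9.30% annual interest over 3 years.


Loan payment formula: PMT = PV × r / (1 − (1 + r)^(−n))
Monthly rate r = 0.093/12 = 0.00775, n = 36 months
Denominator: 1 − (1 + 0.093/12)^(−36) = 0.242646
PMT = $5,000.00 × (0.093/12) / 0.242646
PMT = $159.70 per month

PMT = PV × r / (1-(1+r)^(-n)) = $159.70/month


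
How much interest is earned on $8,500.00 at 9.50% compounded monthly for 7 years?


Compound interest earned = final amount − principal.
A = P(1 + r/n)^(nt) = $8,500.00 × (1 + 0.095/12)^(12 × 7) = $16,484.95
Interest = A − P = $16,484.95 − $8,500.00 = $7,984.95

Interest = A - P = $7,984.95


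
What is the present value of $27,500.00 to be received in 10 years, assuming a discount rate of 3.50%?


Present value formula: PV = FV / (1 + r)^t
PV = $27,500.00 / (1 + 0.035)^10
PV = $27,500.00 / 1.4105988
PV = $19,495.27

PV = FV / (1 + r)^t = $19,495.27


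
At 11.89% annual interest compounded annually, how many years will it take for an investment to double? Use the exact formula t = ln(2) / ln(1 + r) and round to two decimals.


Doubling condition: (1 + r)^t = 2
Take ln of both sides: t × ln(1 + r) = ln(2)
t = ln(2) / ln(1 + r)
t = 0.693147 / 0.112346
t = 6.17

t = ln(2) / ln(1 + r) = 6.17 years


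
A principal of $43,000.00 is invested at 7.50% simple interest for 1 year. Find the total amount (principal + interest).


Total amount formula: A = P(1 + rt) = P + P·r·t
Interest: I = P × r × t = $43,000.00 × 0.075 × 1 = $3,225.00
A = P + I = $43,000.00 + $3,225.00 = $46,225.00

A = P + I = P(1 + rt) = $46,225.00


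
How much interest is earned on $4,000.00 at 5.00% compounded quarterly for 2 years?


Compound interest earned = final amount − principal.
A = P(1 + r/n)^(nt) = $4,000.00 × (1 + 0.05/4)^(4 × 2) = $4,417.94
Interest = A − P = $4,417.94 − $4,000.00 = $417.94

Interest = A - P = $417.94


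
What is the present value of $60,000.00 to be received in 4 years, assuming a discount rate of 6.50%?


Present value formula: PV = FV / (1 + r)^t
PV = $60,000.00 / (1 + 0.065)^4
PV = $60,000.00 / 1.28646635
PV = $46,639.39

PV = FV / (1 + r)^t = $46,639.39


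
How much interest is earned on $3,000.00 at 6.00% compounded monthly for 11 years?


Compound interest earned = final amount − principal.
A = P(1 + r/n)^(nt) = $3,000.00 × (1 + 0.06/12)^(12 × 11) = $5,794.84
Interest = A − P = $5,794.84 − $3,000.00 = $2,794.84

Interest = A - P = $2,794.84


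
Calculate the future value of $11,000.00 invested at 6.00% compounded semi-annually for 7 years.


Compound interest formula: A = P(1 + r/n)^(nt)
A = $11,000.00 × (1 + 0.06/2)^(2 × 7)
Growth factor: (1 + 0.06/2)^14 = 1.512590
A = $11,000.00 × 1.512590
A = $16,638.49

A = P(1 + r/n)^(nt) = $16,638.49


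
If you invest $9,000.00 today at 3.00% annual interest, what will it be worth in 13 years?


Future value formula: FV = PV × (1 + r)^t
FV = $9,000.00 × (1 + 0.03)^13
FV = $9,000.00 × 1.4685337
FV = $13,216.80

FV = PV × (1 + r)^t = $13,216.80


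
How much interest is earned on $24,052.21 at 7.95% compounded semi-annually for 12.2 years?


Compound interest earned = final amount − principal.
A = P(1 + r/n)^(nt) = $24,052.21 × (1 + 0.0795/2)^(2 × 12.2) = $62,261.68
Interest = A − P = $62,261.68 − $24,052.21 = $38,209.47

Interest = A - P = $38,209.47


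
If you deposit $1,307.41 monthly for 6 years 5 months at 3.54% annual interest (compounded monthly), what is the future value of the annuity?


Future value of an ordinary annuity: FV = PMT × ((1 + r)^n − 1) / r
Monthly rate r = 0.0354/12 = 0.00295, n = 77
FV = $1,307.41 × ((1 + 0.0354/12)^77 − 1) / (0.0354/12)
FV = $1,307.41 × 86.304581
FV = $112,835.47

FV = PMT × ((1+r)^n - 1)/r = $112,835.47


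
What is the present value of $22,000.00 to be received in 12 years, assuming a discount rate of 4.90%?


Present value formula: PV = FV / (1 + r)^t
PV = $22,000.00 / (1 + 0.049)^12
PV = $22,000.00 / 1.775439
PV = $12,391.30

PV = FV / (1 + r)^t = $12,391.30


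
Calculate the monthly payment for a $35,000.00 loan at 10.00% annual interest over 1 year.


Loan payment formula: PMT = PV × r / (1 − (1 + r)^(−n))
Monthly rate r = 0.1/12 ≈ 0.00833333, n = 12 months
Denominator: 1 − (1 + 0.1/12)^(−12) = 0.0947876
PMT = $35,000.00 × (0.1/12) / 0.0947876
PMT = $3,077.06 per month

PMT = PV × r / (1-(1+r)^(-n)) = $3,077.06/month


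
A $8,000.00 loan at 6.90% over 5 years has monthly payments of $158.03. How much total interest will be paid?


Total paid over the life of the loan = PMT × n.
Total paid = $158.03 × 60 = $9,481.80
Total interest = total paid − principal = $9,481.80 − $8,000.00 = $1,481.80

Total interest = (PMT × n) - PV = $1,481.80


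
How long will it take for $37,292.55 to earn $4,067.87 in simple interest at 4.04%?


Rearrange the simple interest formula for t:
I = P × r × t  ⇒  t = I / (P × r)
t = $4,067.87 / ($37,292.55 × 0.0404)
t = 2.7

t = I/(P×r) = 2.7 years


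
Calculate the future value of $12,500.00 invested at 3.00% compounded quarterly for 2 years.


Compound interest formula: A = P(1 + r/n)^(nt)
A = $12,500.00 × (1 + 0.03/4)^(4 × 2)
Growth factor: (1 + 0.03/4)^8 = 1.061599
A = $12,500.00 × 1.061599
A = $13,269.99

A = P(1 + r/n)^(nt) = $13,269.99


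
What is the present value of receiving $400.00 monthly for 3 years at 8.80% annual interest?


Present value of an ordinary annuity: PV = PMT × (1 − (1 + r)^(−n)) / r
Monthly rate r = 0.088/12 ≈ 0.00733333, n = 36
PV = $400.00 × (1 − (1 + 0.088/12)^(−36)) / (0.088/12)
PV = $400.00 × 31.539044
PV = $12,615.62

PV = PMT × (1-(1+r)^(-n))/r = $12,615.62


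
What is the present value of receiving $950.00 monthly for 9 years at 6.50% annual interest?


Present value of an ordinary annuity: PV = PMT × (1 − (1 + r)^(−n)) / r
Monthly rate r = 0.065/12 ≈ 0.00541667, n = 108
PV = $950.00 × (1 − (1 + 0.065/12)^(−108)) / (0.065/12)
PV = $950.00 × 81.602576
PV = $77,522.45

PV = PMT × (1-(1+r)^(-n))/r = $77,522.45


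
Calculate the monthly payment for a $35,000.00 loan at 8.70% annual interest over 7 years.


Loan payment formula: PMT = PV × r / (1 − (1 + r)^(−n))
Monthly rate r = 0.087/12 = 0.00725, n = 84 months
Denominator: 1 − (1 + 0.087/12)^(−84) = 0.454909
PMT = $35,000.00 × (0.087/12) / 0.454909
PMT = $557.80 per month

PMT = PV × r / (1-(1+r)^(-n)) = $557.80/month


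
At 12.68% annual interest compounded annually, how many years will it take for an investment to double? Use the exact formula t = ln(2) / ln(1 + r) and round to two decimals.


Doubling condition: (1 + r)^t = 2
Take ln of both sides: t × ln(1 + r) = ln(2)
t = ln(2) / ln(1 + r)
t = 0.693147 / 0.119382
t = 5.81

t = ln(2) / ln(1 + r) = 5.81 years


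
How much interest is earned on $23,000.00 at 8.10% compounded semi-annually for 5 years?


Compound interest earned = final amount − principal.
A = P(1 + r/n)^(nt) = $23,000.00 × (1 + 0.081/2)^(2 × 5) = $34,209.65
Interest = A − P = $34,209.65 − $23,000.00 = $11,209.65

Interest = A - P = $11,209.65


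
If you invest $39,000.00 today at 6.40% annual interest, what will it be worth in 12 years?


Future value formula: FV = PV × (1 + r)^t
FV = $39,000.00 × (1 + 0.064)^12
FV = $39,000.00 × 2.105230
FV = $82,103.97

FV = PV × (1 + r)^t = $82,103.97


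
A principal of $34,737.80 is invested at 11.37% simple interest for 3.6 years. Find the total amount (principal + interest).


Total amount formula: A = P(1 + rt) = P + P·r·t
Interest: I = P × r × t = $34,737.80 × 0.1137 × 3.6 = $14,218.88
A = P + I = $34,737.80 + $14,218.88 = $48,956.68

A = P + I = P(1 + rt) = $48,956.68


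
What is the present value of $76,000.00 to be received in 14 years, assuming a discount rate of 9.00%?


Present value formula: PV = FV / (1 + r)^t
PV = $76,000.00 / (1 + 0.09)^14
PV = $76,000.00 / 3.341727
PV = $22,742.73

PV = FV / (1 + r)^t = $22,742.73


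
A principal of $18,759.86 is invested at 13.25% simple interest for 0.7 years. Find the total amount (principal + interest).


Total amount formula: A = P(1 + rt) = P + P·r·t
Interest: I = P × r × t = $18,759.86 × 0.1325 × 0.7 = $1,739.98
A = P + I = $18,759.86 + $1,739.98 = $20,499.84

A = P + I = P(1 + rt) = $20,499.84
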